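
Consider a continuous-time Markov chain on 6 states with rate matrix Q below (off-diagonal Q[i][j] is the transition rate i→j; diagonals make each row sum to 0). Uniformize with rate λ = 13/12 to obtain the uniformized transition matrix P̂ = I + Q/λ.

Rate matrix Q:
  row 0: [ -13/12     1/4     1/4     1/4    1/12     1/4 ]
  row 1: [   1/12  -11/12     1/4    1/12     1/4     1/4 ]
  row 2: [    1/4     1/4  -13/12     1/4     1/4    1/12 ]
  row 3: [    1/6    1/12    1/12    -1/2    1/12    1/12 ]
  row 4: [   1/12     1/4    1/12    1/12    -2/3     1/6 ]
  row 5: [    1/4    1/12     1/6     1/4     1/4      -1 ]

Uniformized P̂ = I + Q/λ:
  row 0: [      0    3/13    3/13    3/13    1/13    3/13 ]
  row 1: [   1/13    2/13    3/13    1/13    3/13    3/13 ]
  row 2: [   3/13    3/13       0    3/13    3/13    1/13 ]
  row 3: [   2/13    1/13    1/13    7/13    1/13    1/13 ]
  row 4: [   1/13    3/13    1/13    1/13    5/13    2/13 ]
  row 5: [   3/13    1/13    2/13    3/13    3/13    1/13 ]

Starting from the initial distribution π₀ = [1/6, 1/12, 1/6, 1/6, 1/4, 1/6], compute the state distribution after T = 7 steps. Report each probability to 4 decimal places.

π = [0.1264, 0.1587, 0.1219, 0.2526, 0.2039, 0.1365]

t=0: π = [0.1667, 0.0833, 0.1667, 0.1667, 0.2500, 0.1667]
t=1: π = [0.1282, 0.1731, 0.1154, 0.2308, 0.2179, 0.1346]
t=2: π = [0.1233, 0.1612, 0.1248, 0.2416, 0.2091, 0.1400]
t=3: π = [0.1268, 0.1596, 0.1219, 0.2481, 0.2068, 0.1368]
t=4: π = [0.1261, 0.1593, 0.1221, 0.2507, 0.2049, 0.1369]
t=5: π = [0.1264, 0.1589, 0.1220, 0.2519, 0.2043, 0.1366]
t=6: π = [0.1264, 0.1588, 0.1219, 0.2524, 0.2040, 0.1365]
t=7: π = [0.1264, 0.1587, 0.1219, 0.2526, 0.2039, 0.1365]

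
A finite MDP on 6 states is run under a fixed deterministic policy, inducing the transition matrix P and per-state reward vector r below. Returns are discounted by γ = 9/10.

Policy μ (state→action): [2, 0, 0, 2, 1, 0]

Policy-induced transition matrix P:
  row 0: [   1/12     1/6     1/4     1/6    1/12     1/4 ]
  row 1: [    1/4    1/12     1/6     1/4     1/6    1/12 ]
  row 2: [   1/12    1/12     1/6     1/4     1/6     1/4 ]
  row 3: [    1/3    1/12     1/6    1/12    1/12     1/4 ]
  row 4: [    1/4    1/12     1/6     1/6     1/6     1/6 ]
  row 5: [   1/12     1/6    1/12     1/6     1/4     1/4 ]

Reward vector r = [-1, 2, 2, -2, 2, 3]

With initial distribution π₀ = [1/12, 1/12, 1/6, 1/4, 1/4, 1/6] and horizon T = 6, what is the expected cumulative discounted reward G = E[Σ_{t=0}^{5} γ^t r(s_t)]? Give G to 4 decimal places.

t=0: π = [0.0833, 0.0833, 0.1667, 0.2500, 0.2500, 0.1667], E[r] = 0.9167, γ^t·E[r] = 0.916667, running G = 0.916667
t=1: π = [0.2014, 0.1042, 0.1597, 0.1667, 0.1528, 0.2153], E[r] = 0.9444, γ^t·E[r] = 0.850000, running G = 1.766667
t=2: π = [0.1678, 0.1181, 0.1655, 0.1748, 0.1539, 0.2199], E[r] = 1.0174, γ^t·E[r] = 0.824063, running G = 2.590729
t=3: π = [0.1724, 0.1156, 0.1623, 0.1757, 0.1564, 0.2175], E[r] = 0.9975, γ^t·E[r] = 0.727172, running G = 3.317901
t=4: π = [0.1726, 0.1158, 0.1629, 0.1752, 0.1558, 0.2177], E[r] = 0.9991, γ^t·E[r] = 0.655509, running G = 3.973410
t=5: π = [0.1724, 0.1159, 0.1629, 0.1753, 0.1558, 0.2177], E[r] = 0.9993, γ^t·E[r] = 0.590102, running G = 4.563512

G = 4.5635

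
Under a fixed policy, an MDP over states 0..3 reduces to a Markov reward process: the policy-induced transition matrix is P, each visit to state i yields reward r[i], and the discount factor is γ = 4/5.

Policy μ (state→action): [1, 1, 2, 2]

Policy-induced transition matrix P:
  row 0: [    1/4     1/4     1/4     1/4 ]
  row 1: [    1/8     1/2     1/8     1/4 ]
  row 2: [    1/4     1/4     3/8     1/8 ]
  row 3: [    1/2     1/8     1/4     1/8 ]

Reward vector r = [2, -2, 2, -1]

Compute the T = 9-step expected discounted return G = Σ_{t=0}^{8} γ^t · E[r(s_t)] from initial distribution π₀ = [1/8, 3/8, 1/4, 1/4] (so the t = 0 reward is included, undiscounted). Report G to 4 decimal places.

t=0: π = [0.1250, 0.3750, 0.2500, 0.2500], E[r] = -0.2500, γ^t·E[r] = -0.250000, running G = -0.250000
t=1: π = [0.2656, 0.3125, 0.2344, 0.1875], E[r] = 0.1875, γ^t·E[r] = 0.150000, running G = -0.100000
t=2: π = [0.2578, 0.3047, 0.2402, 0.1973], E[r] = 0.1895, γ^t·E[r] = 0.121250, running G = 0.021250
t=3: π = [0.2612, 0.3015, 0.2419, 0.1953], E[r] = 0.2080, γ^t·E[r] = 0.106500, running G = 0.127750
t=4: π = [0.2611, 0.3010, 0.2426, 0.1953], E[r] = 0.2101, γ^t·E[r] = 0.086063, running G = 0.213813
t=5: π = [0.2612, 0.3008, 0.2427, 0.1953], E[r] = 0.2109, γ^t·E[r] = 0.069114, running G = 0.282926
t=6: π = [0.2612, 0.3008, 0.2427, 0.1953], E[r] = 0.2110, γ^t·E[r] = 0.055324, running G = 0.338250
t=7: π = [0.2612, 0.3008, 0.2427, 0.1953], E[r] = 0.2111, γ^t·E[r] = 0.044266, running G = 0.382516
t=8: π = [0.2612, 0.3008, 0.2427, 0.1953], E[r] = 0.2111, γ^t·E[r] = 0.035413, running G = 0.417929

G = 0.4179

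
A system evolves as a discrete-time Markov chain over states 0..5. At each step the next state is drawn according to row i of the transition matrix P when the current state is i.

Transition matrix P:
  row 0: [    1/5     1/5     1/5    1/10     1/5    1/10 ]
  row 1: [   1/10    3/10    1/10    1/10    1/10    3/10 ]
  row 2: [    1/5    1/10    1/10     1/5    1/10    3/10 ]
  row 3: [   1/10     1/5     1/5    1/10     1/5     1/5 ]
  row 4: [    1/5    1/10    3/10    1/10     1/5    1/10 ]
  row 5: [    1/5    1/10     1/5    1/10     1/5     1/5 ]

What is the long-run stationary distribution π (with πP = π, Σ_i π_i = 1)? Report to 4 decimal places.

π = [0.1720, 0.1613, 0.1822, 0.1182, 0.1657, 0.2006]

Balance equations π_j = Σ_i π_i·P[i][j]:
  π_0 = 1/5·π_0 + 1/10·π_1 + 1/5·π_2 + 1/10·π_3 + 1/5·π_4 + 1/5·π_5
  π_1 = 1/5·π_0 + 3/10·π_1 + 1/10·π_2 + 1/5·π_3 + 1/10·π_4 + 1/10·π_5
  π_2 = 1/5·π_0 + 1/10·π_1 + 1/10·π_2 + 1/5·π_3 + 3/10·π_4 + 1/5·π_5
  π_3 = 1/10·π_0 + 1/10·π_1 + 1/5·π_2 + 1/10·π_3 + 1/10·π_4 + 1/10·π_5
  π_4 = 1/5·π_0 + 1/10·π_1 + 1/10·π_2 + 1/5·π_3 + 1/5·π_4 + 1/5·π_5
  normalize: π_0 + π_1 + π_2 + π_3 + π_4 + π_5 = 1
Solving the linear system gives exactly π = [5162/30003, 1613/10001, 5467/30003, 3547/30003, 4970/30003, 2006/10001].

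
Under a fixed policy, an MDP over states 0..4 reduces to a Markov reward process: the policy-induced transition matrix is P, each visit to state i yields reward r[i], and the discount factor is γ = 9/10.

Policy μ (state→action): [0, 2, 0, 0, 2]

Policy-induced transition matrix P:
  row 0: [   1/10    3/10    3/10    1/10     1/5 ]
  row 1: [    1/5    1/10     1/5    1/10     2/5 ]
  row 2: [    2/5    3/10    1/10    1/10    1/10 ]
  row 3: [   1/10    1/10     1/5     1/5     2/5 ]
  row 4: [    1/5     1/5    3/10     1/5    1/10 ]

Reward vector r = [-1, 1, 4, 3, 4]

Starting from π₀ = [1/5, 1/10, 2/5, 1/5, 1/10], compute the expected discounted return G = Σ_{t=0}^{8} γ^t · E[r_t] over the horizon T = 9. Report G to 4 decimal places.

t=0: π = [0.2000, 0.1000, 0.4000, 0.2000, 0.1000], E[r] = 2.5000, γ^t·E[r] = 2.500000, running G = 2.500000
t=1: π = [0.2400, 0.2300, 0.1900, 0.1300, 0.2100], E[r] = 1.9800, γ^t·E[r] = 1.782000, running G = 4.282000
t=2: π = [0.2010, 0.2070, 0.2260, 0.1340, 0.2320], E[r] = 2.2400, γ^t·E[r] = 1.814400, running G = 6.096400
t=3: π = [0.2117, 0.2086, 0.2207, 0.1366, 0.2224], E[r] = 2.1791, γ^t·E[r] = 1.588564, running G = 7.684964
t=4: π = [0.2093, 0.2087, 0.2213, 0.1359, 0.2247], E[r] = 2.1914, γ^t·E[r] = 1.437771, running G = 9.122735
t=5: π = [0.2097, 0.2086, 0.2213, 0.1361, 0.2243], E[r] = 2.1894, γ^t·E[r] = 1.292815, running G = 10.415550
t=6: π = [0.2097, 0.2086, 0.2213, 0.1360, 0.2244], E[r] = 2.1897, γ^t·E[r] = 1.163692, running G = 11.579241
t=7: π = [0.2097, 0.2086, 0.2213, 0.1360, 0.2244], E[r] = 2.1897, γ^t·E[r] = 1.047303, running G = 12.626545
t=8: π = [0.2097, 0.2086, 0.2213, 0.1360, 0.2244], E[r] = 2.1897, γ^t·E[r] = 0.942576, running G = 13.569121

G = 13.5691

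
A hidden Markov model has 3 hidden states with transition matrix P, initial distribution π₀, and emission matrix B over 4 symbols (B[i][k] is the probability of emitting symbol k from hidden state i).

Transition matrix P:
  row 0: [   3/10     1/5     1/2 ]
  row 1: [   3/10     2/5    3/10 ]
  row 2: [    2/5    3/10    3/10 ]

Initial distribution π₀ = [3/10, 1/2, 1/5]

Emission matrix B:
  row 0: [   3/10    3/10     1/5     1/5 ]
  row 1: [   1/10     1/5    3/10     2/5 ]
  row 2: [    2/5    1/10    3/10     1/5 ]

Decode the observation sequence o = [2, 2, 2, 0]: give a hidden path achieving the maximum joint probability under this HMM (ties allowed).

t=0: δ = [6.000e-02, 1.500e-01, 6.000e-02]  (obs o_0=2)
t=1: δ = [9.000e-03, 1.800e-02, 1.350e-02]  ψ = [1, 1, 1]  (obs o_1=2)
t=2: δ = [1.080e-03, 2.160e-03, 1.620e-03]  ψ = [1, 1, 1]  (obs o_2=2)
t=3: δ = [1.944e-04, 8.640e-05, 2.592e-04]  ψ = [1, 1, 1]  (obs o_3=0)
backtrack: best end state = 2; path = [1, 1, 1, 2]

path = [1, 1, 1, 2]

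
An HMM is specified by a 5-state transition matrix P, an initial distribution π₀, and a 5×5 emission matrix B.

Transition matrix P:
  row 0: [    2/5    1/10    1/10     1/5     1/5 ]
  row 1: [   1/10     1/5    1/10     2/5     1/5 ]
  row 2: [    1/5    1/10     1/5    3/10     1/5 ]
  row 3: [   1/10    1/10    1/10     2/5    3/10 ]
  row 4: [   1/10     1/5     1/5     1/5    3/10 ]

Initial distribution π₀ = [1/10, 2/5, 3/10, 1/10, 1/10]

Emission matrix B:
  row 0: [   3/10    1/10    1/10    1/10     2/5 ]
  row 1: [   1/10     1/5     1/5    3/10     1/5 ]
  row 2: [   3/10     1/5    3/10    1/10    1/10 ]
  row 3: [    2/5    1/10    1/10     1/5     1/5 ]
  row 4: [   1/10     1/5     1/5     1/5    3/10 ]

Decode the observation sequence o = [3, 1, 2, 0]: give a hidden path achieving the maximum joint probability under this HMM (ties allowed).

t=0: δ = [1.000e-02, 1.200e-01, 3.000e-02, 2.000e-02, 2.000e-02]  (obs o_0=3)
t=1: δ = [1.200e-03, 4.800e-03, 2.400e-03, 4.800e-03, 4.800e-03]  ψ = [1, 1, 1, 1, 1]  (obs o_1=1)
t=2: δ = [4.800e-05, 1.920e-04, 2.880e-04, 1.920e-04, 2.880e-04]  ψ = [0, 1, 4, 1, 3]  (obs o_2=2)
t=3: δ = [1.728e-05, 5.760e-06, 1.728e-05, 3.456e-05, 8.640e-06]  ψ = [2, 4, 2, 2, 4]  (obs o_3=0)
backtrack: best end state = 3; path = [1, 4, 2, 3]

path = [1, 4, 2, 3]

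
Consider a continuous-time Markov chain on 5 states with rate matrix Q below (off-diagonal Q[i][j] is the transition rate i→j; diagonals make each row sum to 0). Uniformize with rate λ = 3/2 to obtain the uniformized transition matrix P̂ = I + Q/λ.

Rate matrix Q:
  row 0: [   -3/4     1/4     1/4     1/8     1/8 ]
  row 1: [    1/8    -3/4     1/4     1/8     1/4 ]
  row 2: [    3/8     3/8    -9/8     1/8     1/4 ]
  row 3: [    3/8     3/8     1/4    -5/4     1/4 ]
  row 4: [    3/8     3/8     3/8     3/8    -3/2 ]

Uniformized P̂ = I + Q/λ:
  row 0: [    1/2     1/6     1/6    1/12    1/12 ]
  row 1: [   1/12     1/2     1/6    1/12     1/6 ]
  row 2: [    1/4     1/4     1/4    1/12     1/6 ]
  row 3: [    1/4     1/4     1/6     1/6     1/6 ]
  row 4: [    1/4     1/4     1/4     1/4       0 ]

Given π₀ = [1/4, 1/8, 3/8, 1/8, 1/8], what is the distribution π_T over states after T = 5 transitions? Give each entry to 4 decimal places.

π = [0.2666, 0.3032, 0.1930, 0.1134, 0.1237]

t=0: π = [0.2500, 0.1250, 0.3750, 0.1250, 0.1250]
t=1: π = [0.2917, 0.2604, 0.2083, 0.1146, 0.1250]
t=2: π = [0.2795, 0.2908, 0.1944, 0.1137, 0.1215]
t=3: π = [0.2714, 0.2994, 0.1930, 0.1131, 0.1231]
t=4: π = [0.2680, 0.3022, 0.1930, 0.1133, 0.1235]
t=5: π = [0.2666, 0.3032, 0.1930, 0.1134, 0.1237]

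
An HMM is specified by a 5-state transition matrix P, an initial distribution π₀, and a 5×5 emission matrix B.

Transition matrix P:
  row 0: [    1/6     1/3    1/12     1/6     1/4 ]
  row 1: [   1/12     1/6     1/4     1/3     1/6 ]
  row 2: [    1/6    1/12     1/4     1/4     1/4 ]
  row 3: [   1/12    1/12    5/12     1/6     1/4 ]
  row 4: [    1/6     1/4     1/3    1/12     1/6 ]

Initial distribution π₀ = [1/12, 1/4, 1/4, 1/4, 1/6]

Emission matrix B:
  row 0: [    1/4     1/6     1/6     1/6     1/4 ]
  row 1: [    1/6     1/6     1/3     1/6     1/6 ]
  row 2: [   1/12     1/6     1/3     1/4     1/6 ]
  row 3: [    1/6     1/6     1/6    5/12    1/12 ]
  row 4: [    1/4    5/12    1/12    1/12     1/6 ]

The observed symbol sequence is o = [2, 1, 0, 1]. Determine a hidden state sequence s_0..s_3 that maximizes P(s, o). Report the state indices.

t=0: δ = [1.389e-02, 8.333e-02, 8.333e-02, 4.167e-02, 1.389e-02]  (obs o_0=2)
t=1: δ = [2.315e-03, 2.315e-03, 3.472e-03, 4.630e-03, 8.681e-03]  ψ = [2, 1, 1, 1, 2]  (obs o_1=1)
t=2: δ = [3.617e-04, 3.617e-04, 2.411e-04, 1.447e-04, 3.617e-04]  ψ = [4, 4, 4, 2, 4]  (obs o_2=0)
t=3: δ = [1.005e-05, 2.009e-05, 2.009e-05, 2.009e-05, 3.768e-05]  ψ = [0, 0, 4, 1, 0]  (obs o_3=1)
backtrack: best end state = 4; path = [2, 4, 0, 4]

path = [2, 4, 0, 4]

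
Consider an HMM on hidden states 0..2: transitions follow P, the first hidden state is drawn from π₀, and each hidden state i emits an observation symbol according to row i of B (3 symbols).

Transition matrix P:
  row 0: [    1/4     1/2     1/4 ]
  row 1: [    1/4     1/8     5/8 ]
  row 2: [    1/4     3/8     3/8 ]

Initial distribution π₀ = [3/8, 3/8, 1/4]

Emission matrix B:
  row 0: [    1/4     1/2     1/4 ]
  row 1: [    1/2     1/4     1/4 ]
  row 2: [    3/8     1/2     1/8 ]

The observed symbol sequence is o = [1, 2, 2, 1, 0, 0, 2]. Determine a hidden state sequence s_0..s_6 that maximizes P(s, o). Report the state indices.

t=0: δ = [1.875e-01, 9.375e-02, 1.250e-01]  (obs o_0=1)
t=1: δ = [1.172e-02, 2.344e-02, 7.324e-03]  ψ = [0, 0, 1]  (obs o_1=2)
t=2: δ = [1.465e-03, 1.465e-03, 1.831e-03]  ψ = [1, 0, 1]  (obs o_2=2)
t=3: δ = [2.289e-04, 1.831e-04, 4.578e-04]  ψ = [2, 0, 1]  (obs o_3=1)
t=4: δ = [2.861e-05, 8.583e-05, 6.437e-05]  ψ = [2, 2, 2]  (obs o_4=0)
t=5: δ = [5.364e-06, 1.207e-05, 2.012e-05]  ψ = [1, 2, 1]  (obs o_5=0)
t=6: δ = [1.257e-06, 1.886e-06, 9.430e-07]  ψ = [2, 2, 1]  (obs o_6=2)
backtrack: best end state = 1; path = [0, 0, 1, 2, 1, 2, 1]

path = [0, 0, 1, 2, 1, 2, 1]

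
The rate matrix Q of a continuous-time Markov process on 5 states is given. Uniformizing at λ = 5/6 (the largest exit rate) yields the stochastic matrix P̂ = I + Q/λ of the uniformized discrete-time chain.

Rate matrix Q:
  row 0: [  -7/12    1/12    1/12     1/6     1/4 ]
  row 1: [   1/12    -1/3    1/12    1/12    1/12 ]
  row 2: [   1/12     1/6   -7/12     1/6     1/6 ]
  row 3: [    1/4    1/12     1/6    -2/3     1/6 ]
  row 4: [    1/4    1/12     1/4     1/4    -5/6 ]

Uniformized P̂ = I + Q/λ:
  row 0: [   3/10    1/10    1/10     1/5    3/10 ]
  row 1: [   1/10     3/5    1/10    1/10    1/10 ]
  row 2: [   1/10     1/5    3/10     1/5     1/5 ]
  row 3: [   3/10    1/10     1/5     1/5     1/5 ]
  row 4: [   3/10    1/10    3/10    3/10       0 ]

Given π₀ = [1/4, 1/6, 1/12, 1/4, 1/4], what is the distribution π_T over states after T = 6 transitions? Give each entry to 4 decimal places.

π = [0.2147, 0.2368, 0.1905, 0.1930, 0.1650]

t=0: π = [0.2500, 0.1667, 0.0833, 0.2500, 0.2500]
t=1: π = [0.2500, 0.1917, 0.1917, 0.2083, 0.1583]
t=2: π = [0.2233, 0.2150, 0.1908, 0.1967, 0.1742]
t=3: π = [0.2188, 0.2266, 0.1927, 0.1959, 0.1660]
t=4: π = [0.2162, 0.2326, 0.1913, 0.1939, 0.1660]
t=5: π = [0.2152, 0.2354, 0.1909, 0.1933, 0.1652]
t=6: π = [0.2147, 0.2368, 0.1905, 0.1930, 0.1650]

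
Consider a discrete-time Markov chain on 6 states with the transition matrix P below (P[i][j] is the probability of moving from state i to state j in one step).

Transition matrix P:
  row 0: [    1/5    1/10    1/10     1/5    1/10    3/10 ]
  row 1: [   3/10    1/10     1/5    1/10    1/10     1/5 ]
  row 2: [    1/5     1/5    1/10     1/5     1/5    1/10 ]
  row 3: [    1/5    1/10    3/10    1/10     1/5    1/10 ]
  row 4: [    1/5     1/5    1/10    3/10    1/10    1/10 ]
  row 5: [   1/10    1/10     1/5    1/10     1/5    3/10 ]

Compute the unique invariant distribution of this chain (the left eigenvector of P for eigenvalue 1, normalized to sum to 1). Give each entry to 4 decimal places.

π = [0.1942, 0.1318, 0.1655, 0.1664, 0.1522, 0.1900]

Balance equations π_j = Σ_i π_i·P[i][j]:
  π_0 = 1/5·π_0 + 3/10·π_1 + 1/5·π_2 + 1/5·π_3 + 1/5·π_4 + 1/10·π_5
  π_1 = 1/10·π_0 + 1/10·π_1 + 1/5·π_2 + 1/10·π_3 + 1/5·π_4 + 1/10·π_5
  π_2 = 1/10·π_0 + 1/5·π_1 + 1/10·π_2 + 3/10·π_3 + 1/10·π_4 + 1/5·π_5
  π_3 = 1/5·π_0 + 1/10·π_1 + 1/5·π_2 + 1/10·π_3 + 3/10·π_4 + 1/10·π_5
  π_4 = 1/10·π_0 + 1/10·π_1 + 1/5·π_2 + 1/5·π_3 + 1/10·π_4 + 1/5·π_5
  normalize: π_0 + π_1 + π_2 + π_3 + π_4 + π_5 = 1
Solving the linear system gives exactly π = [21421/110318, 7268/55159, 18253/110318, 18357/110318, 16789/110318, 10481/55159].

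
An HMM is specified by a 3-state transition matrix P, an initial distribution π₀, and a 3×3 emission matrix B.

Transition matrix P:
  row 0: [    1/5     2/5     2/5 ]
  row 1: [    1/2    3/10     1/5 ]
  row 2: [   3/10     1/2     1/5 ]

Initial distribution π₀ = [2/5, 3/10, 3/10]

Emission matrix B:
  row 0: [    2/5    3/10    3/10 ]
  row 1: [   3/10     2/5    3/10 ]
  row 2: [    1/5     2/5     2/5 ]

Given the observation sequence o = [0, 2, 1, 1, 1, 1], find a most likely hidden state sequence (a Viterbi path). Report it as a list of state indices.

path = [0, 2, 1, 0, 2, 1]

t=0: δ = [1.600e-01, 9.000e-02, 6.000e-02]  (obs o_0=0)
t=1: δ = [1.350e-02, 1.920e-02, 2.560e-02]  ψ = [1, 0, 0]  (obs o_1=2)
t=2: δ = [2.880e-03, 5.120e-03, 2.160e-03]  ψ = [1, 2, 0]  (obs o_2=1)
t=3: δ = [7.680e-04, 6.144e-04, 4.608e-04]  ψ = [1, 1, 0]  (obs o_3=1)
t=4: δ = [9.216e-05, 1.229e-04, 1.229e-04]  ψ = [1, 0, 0]  (obs o_4=1)
t=5: δ = [1.843e-05, 2.458e-05, 1.475e-05]  ψ = [1, 2, 0]  (obs o_5=1)
backtrack: best end state = 1; path = [0, 2, 1, 0, 2, 1]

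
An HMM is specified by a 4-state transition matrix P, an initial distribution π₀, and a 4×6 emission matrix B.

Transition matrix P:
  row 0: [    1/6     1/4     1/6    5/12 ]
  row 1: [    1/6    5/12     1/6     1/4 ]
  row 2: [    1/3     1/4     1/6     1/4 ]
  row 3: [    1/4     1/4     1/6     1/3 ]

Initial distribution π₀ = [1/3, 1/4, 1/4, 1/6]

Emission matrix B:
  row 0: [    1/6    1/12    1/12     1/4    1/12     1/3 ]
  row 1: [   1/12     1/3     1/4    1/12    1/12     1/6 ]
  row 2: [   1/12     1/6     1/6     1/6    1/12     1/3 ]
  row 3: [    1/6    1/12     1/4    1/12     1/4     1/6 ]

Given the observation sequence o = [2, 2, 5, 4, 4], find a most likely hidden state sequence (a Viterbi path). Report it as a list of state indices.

path = [1, 1, 0, 3, 3]

t=0: δ = [2.778e-02, 6.250e-02, 4.167e-02, 4.167e-02]  (obs o_0=2)
t=1: δ = [1.157e-03, 6.510e-03, 1.736e-03, 3.906e-03]  ψ = [2, 1, 1, 1]  (obs o_1=2)
t=2: δ = [3.617e-04, 4.521e-04, 3.617e-04, 2.713e-04]  ψ = [1, 1, 1, 1]  (obs o_2=5)
t=3: δ = [1.005e-05, 1.570e-05, 6.279e-06, 3.768e-05]  ψ = [2, 1, 1, 0]  (obs o_3=4)
t=4: δ = [7.849e-07, 7.849e-07, 5.233e-07, 3.140e-06]  ψ = [3, 3, 3, 3]  (obs o_4=4)
backtrack: best end state = 3; path = [1, 1, 0, 3, 3]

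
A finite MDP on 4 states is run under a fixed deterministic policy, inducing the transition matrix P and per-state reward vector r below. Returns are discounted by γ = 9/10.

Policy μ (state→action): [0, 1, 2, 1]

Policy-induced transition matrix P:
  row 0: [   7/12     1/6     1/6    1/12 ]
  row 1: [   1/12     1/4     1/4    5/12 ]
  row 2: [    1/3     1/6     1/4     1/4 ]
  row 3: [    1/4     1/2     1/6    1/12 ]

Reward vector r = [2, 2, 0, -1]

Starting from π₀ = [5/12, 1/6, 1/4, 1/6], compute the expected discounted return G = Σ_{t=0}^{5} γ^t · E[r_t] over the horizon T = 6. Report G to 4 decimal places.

G = 4.7178

t=0: π = [0.4167, 0.1667, 0.2500, 0.1667], E[r] = 1.0000, γ^t·E[r] = 1.000000, running G = 1.000000
t=1: π = [0.3819, 0.2361, 0.2014, 0.1806], E[r] = 1.0556, γ^t·E[r] = 0.950000, running G = 1.950000
t=2: π = [0.3547, 0.2465, 0.2031, 0.1956], E[r] = 1.0069, γ^t·E[r] = 0.815625, running G = 2.765625
t=3: π = [0.3441, 0.2524, 0.2041, 0.1994], E[r] = 0.9936, γ^t·E[r] = 0.724359, running G = 3.489984
t=4: π = [0.3396, 0.2542, 0.2047, 0.2015], E[r] = 0.9861, γ^t·E[r] = 0.646977, running G = 4.136961
t=5: π = [0.3379, 0.2550, 0.2049, 0.2022], E[r] = 0.9837, γ^t·E[r] = 0.580851, running G = 4.717813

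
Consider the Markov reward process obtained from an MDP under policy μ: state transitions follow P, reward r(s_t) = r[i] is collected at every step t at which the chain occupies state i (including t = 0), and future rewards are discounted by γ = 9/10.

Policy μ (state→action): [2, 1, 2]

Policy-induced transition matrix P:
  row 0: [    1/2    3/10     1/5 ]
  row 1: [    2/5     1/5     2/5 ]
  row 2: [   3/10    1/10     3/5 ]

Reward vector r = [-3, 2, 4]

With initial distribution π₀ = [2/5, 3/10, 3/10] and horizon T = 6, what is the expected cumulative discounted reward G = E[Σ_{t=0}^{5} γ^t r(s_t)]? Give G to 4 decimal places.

G = 3.4377

t=0: π = [0.4000, 0.3000, 0.3000], E[r] = 0.6000, γ^t·E[r] = 0.600000, running G = 0.600000
t=1: π = [0.4100, 0.2100, 0.3800], E[r] = 0.7100, γ^t·E[r] = 0.639000, running G = 1.239000
t=2: π = [0.4030, 0.2030, 0.3940], E[r] = 0.7730, γ^t·E[r] = 0.626130, running G = 1.865130
t=3: π = [0.4009, 0.2009, 0.3982], E[r] = 0.7919, γ^t·E[r] = 0.577295, running G = 2.442425
t=4: π = [0.4003, 0.2003, 0.3995], E[r] = 0.7976, γ^t·E[r] = 0.523286, running G = 2.965711
t=5: π = [0.4001, 0.2001, 0.3998], E[r] = 0.7993, γ^t·E[r] = 0.471962, running G = 3.437672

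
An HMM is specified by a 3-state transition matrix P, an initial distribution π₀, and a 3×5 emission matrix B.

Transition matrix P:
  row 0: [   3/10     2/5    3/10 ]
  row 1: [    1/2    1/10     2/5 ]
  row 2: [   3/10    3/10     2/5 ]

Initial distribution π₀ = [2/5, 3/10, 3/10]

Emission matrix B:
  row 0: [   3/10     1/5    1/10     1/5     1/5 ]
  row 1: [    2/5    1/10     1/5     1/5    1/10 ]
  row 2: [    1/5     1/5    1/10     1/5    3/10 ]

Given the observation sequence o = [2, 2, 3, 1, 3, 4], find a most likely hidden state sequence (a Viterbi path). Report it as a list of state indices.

t=0: δ = [4.000e-02, 6.000e-02, 3.000e-02]  (obs o_0=2)
t=1: δ = [3.000e-03, 3.200e-03, 2.400e-03]  ψ = [1, 0, 1]  (obs o_1=2)
t=2: δ = [3.200e-04, 2.400e-04, 2.560e-04]  ψ = [1, 0, 1]  (obs o_2=3)
t=3: δ = [2.400e-05, 1.280e-05, 2.048e-05]  ψ = [1, 0, 2]  (obs o_3=1)
t=4: δ = [1.440e-06, 1.920e-06, 1.638e-06]  ψ = [0, 0, 2]  (obs o_4=3)
t=5: δ = [1.920e-07, 5.760e-08, 2.304e-07]  ψ = [1, 0, 1]  (obs o_5=4)
backtrack: best end state = 2; path = [1, 0, 1, 0, 1, 2]

path = [1, 0, 1, 0, 1, 2]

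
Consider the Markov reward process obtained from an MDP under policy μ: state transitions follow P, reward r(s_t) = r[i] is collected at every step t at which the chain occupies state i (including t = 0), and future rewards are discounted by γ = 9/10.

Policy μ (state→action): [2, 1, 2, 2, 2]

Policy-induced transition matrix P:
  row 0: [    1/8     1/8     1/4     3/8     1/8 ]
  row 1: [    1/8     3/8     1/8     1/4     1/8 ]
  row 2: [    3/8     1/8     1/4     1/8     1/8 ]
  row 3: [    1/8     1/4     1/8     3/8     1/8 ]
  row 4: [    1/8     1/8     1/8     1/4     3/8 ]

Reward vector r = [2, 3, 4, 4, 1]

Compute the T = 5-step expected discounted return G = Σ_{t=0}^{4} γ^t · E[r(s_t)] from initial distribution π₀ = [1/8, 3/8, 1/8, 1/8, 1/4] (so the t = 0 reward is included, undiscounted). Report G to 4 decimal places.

G = 11.6943

t=0: π = [0.1250, 0.3750, 0.1250, 0.1250, 0.2500], E[r] = 2.6250, γ^t·E[r] = 2.625000, running G = 2.625000
t=1: π = [0.1563, 0.2344, 0.1563, 0.2656, 0.1875], E[r] = 2.8906, γ^t·E[r] = 2.601563, running G = 5.226563
t=2: π = [0.1641, 0.2168, 0.1641, 0.2832, 0.1719], E[r] = 2.9395, γ^t·E[r] = 2.380957, running G = 7.607520
t=3: π = [0.1660, 0.2146, 0.1660, 0.2854, 0.1680], E[r] = 2.9495, γ^t·E[r] = 2.150158, running G = 9.757678
t=4: π = [0.1665, 0.2143, 0.1665, 0.2857, 0.1670], E[r] = 2.9517, γ^t·E[r] = 1.936604, running G = 11.694282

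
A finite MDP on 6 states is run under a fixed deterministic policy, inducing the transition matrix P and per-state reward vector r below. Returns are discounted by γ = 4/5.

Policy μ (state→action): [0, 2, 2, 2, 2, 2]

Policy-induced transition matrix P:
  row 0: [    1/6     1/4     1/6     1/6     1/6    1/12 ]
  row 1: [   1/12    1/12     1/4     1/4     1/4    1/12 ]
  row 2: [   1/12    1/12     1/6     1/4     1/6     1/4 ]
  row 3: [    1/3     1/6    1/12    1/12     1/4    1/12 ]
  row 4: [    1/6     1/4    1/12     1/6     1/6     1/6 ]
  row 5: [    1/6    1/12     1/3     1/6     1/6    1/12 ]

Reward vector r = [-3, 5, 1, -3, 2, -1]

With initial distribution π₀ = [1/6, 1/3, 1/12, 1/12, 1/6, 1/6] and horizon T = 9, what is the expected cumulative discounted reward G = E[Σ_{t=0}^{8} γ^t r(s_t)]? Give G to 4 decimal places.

G = 1.7741

t=0: π = [0.1667, 0.3333, 0.0833, 0.0833, 0.1667, 0.1667], E[r] = 1.1667, γ^t·E[r] = 1.166667, running G = 1.166667
t=1: π = [0.1458, 0.1458, 0.2014, 0.1944, 0.2014, 0.1111], E[r] = 0.2014, γ^t·E[r] = 0.161111, running G = 1.327778
t=2: π = [0.1701, 0.1574, 0.1644, 0.1794, 0.1950, 0.1337], E[r] = 0.1591, γ^t·E[r] = 0.101852, running G = 1.429630
t=3: π = [0.1698, 0.1591, 0.1709, 0.1785, 0.1947, 0.1270], E[r] = 0.1842, γ^t·E[r] = 0.094321, running G = 1.523951
t=4: π = [0.1689, 0.1590, 0.1700, 0.1793, 0.1948, 0.1280], E[r] = 0.1817, γ^t·E[r] = 0.074433, running G = 1.598384
t=5: π = [0.1691, 0.1589, 0.1701, 0.1791, 0.1949, 0.1279], E[r] = 0.1815, γ^t·E[r] = 0.059488, running G = 1.657871
t=6: π = [0.1691, 0.1589, 0.1701, 0.1792, 0.1948, 0.1279], E[r] = 0.1817, γ^t·E[r] = 0.047621, running G = 1.705493
t=7: π = [0.1691, 0.1589, 0.1701, 0.1792, 0.1948, 0.1279], E[r] = 0.1816, γ^t·E[r] = 0.038094, running G = 1.743586
t=8: π = [0.1691, 0.1589, 0.1701, 0.1792, 0.1948, 0.1279], E[r] = 0.1816, γ^t·E[r] = 0.030475, running G = 1.774061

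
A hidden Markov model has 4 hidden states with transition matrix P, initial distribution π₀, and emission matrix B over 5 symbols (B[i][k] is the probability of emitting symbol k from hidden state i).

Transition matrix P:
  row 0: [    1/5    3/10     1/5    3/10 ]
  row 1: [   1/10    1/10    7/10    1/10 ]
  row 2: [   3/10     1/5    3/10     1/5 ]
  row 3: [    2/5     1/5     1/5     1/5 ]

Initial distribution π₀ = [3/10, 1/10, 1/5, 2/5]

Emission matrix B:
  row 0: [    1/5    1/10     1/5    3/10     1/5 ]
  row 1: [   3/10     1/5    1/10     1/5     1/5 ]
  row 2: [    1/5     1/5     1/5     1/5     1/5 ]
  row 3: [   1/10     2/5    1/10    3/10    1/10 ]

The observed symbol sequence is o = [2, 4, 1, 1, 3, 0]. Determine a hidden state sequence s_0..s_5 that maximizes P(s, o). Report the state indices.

path = [0, 1, 2, 3, 0, 1]

t=0: δ = [6.000e-02, 1.000e-02, 4.000e-02, 4.000e-02]  (obs o_0=2)
t=1: δ = [3.200e-03, 3.600e-03, 2.400e-03, 1.800e-03]  ψ = [3, 0, 0, 0]  (obs o_1=4)
t=2: δ = [7.200e-05, 1.920e-04, 5.040e-04, 3.840e-04]  ψ = [2, 0, 1, 0]  (obs o_2=1)
t=3: δ = [1.536e-05, 2.016e-05, 3.024e-05, 4.032e-05]  ψ = [3, 2, 2, 2]  (obs o_3=1)
t=4: δ = [4.838e-06, 1.613e-06, 2.822e-06, 2.419e-06]  ψ = [3, 3, 1, 3]  (obs o_4=3)
t=5: δ = [1.935e-07, 4.355e-07, 2.258e-07, 1.452e-07]  ψ = [0, 0, 1, 0]  (obs o_5=0)
backtrack: best end state = 1; path = [0, 1, 2, 3, 0, 1]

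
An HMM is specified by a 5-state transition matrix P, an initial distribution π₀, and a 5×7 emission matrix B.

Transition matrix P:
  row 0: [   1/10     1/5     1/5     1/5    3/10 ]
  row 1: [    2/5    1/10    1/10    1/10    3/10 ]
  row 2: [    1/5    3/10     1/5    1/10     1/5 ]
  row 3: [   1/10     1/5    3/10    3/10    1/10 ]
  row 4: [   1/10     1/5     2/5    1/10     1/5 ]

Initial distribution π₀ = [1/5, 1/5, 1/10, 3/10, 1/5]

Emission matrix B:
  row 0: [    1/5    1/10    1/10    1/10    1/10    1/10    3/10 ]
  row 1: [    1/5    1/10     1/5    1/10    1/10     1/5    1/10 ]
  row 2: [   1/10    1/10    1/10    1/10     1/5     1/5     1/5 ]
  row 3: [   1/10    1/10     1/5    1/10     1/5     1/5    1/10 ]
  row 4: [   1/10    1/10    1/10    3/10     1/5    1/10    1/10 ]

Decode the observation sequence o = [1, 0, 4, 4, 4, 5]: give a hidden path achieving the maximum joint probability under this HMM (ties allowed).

t=0: δ = [2.000e-02, 2.000e-02, 1.000e-02, 3.000e-02, 2.000e-02]  (obs o_0=1)
t=1: δ = [1.600e-03, 1.200e-03, 9.000e-04, 9.000e-04, 6.000e-04]  ψ = [1, 3, 3, 3, 0]  (obs o_1=0)
t=2: δ = [4.800e-05, 3.200e-05, 6.400e-05, 6.400e-05, 9.600e-05]  ψ = [1, 0, 0, 0, 0]  (obs o_2=4)
t=3: δ = [1.280e-06, 1.920e-06, 7.680e-06, 3.840e-06, 3.840e-06]  ψ = [1, 2, 4, 3, 4]  (obs o_3=4)
t=4: δ = [1.536e-07, 2.304e-07, 3.072e-07, 2.304e-07, 3.072e-07]  ψ = [2, 2, 2, 3, 2]  (obs o_4=4)
t=5: δ = [9.216e-09, 1.843e-08, 2.458e-08, 1.382e-08, 6.912e-09]  ψ = [1, 2, 4, 3, 1]  (obs o_5=5)
backtrack: best end state = 2; path = [1, 0, 4, 2, 4, 2]

path = [1, 0, 4, 2, 4, 2]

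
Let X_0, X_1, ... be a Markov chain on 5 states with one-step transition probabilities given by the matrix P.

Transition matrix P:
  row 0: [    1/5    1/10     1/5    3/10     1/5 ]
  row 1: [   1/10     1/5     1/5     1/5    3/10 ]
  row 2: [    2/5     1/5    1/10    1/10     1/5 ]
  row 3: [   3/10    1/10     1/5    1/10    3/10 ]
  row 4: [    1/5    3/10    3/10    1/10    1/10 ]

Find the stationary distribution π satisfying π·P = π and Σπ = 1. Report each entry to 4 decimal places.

π = [0.2387, 0.1809, 0.2012, 0.1658, 0.2133]

Balance equations π_j = Σ_i π_i·P[i][j]:
  π_0 = 1/5·π_0 + 1/10·π_1 + 2/5·π_2 + 3/10·π_3 + 1/5·π_4
  π_1 = 1/10·π_0 + 1/5·π_1 + 1/5·π_2 + 1/10·π_3 + 3/10·π_4
  π_2 = 1/5·π_0 + 1/5·π_1 + 1/10·π_2 + 1/5·π_3 + 3/10·π_4
  π_3 = 3/10·π_0 + 1/5·π_1 + 1/10·π_2 + 1/10·π_3 + 1/10·π_4
  normalize: π_0 + π_1 + π_2 + π_3 + π_4 = 1
Solving the linear system gives exactly π = [3111/13031, 2357/13031, 2622/13031, 2161/13031, 2780/13031].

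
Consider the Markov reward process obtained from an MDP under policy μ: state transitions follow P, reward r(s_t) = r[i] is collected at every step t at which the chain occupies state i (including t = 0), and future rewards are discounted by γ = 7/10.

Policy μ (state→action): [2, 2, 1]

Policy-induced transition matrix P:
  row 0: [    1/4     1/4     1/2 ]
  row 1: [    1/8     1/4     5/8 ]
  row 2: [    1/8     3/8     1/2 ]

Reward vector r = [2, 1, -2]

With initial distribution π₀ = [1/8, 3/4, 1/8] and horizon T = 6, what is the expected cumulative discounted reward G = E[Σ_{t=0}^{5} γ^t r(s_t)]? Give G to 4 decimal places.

t=0: π = [0.1250, 0.7500, 0.1250], E[r] = 0.7500, γ^t·E[r] = 0.750000, running G = 0.750000
t=1: π = [0.1406, 0.2656, 0.5938], E[r] = -0.6406, γ^t·E[r] = -0.448438, running G = 0.301563
t=2: π = [0.1426, 0.3242, 0.5332], E[r] = -0.4570, γ^t·E[r] = -0.223945, running G = 0.077617
t=3: π = [0.1428, 0.3167, 0.5405], E[r] = -0.4788, γ^t·E[r] = -0.164215, running G = -0.086597
t=4: π = [0.1429, 0.3176, 0.5396], E[r] = -0.4759, γ^t·E[r] = -0.114261, running G = -0.200859
t=5: π = [0.1429, 0.3174, 0.5397], E[r] = -0.4762, γ^t·E[r] = -0.080040, running G = -0.280899

G = -0.2809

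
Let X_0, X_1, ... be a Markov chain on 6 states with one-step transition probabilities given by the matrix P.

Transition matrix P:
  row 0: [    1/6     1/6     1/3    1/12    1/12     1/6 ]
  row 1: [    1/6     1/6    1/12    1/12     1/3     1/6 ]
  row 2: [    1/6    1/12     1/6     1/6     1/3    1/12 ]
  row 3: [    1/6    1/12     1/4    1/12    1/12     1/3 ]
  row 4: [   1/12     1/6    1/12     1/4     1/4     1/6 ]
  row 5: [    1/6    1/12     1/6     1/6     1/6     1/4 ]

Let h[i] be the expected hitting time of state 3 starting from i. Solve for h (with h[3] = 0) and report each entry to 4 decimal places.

h = [6.7443, 6.6272, 6.0671, 0.0000, 5.5986, 6.1608]

First-step conditioning: h[3] = 0; for i ≠ 3, h[i] = 1 + Σ_k P[i][k]·h[k].
  h[0] = 1 + 1/6·h[0] + 1/6·h[1] + 1/3·h[2] + 1/12·h[4] + 1/6·h[5]
  h[1] = 1 + 1/6·h[0] + 1/6·h[1] + 1/12·h[2] + 1/3·h[4] + 1/6·h[5]
  h[2] = 1 + 1/6·h[0] + 1/12·h[1] + 1/6·h[2] + 1/3·h[4] + 1/12·h[5]
  h[4] = 1 + 1/12·h[0] + 1/6·h[1] + 1/12·h[2] + 1/4·h[4] + 1/6·h[5]
  h[5] = 1 + 1/6·h[0] + 1/12·h[1] + 1/6·h[2] + 1/6·h[4] + 1/4·h[5]
Solving the 5×5 linear system over states ≠ 3 gives exactly h = [38004/5635, 37344/5635, 4884/805, 0, 31548/5635, 34716/5635] (h[3] = 0 is the target).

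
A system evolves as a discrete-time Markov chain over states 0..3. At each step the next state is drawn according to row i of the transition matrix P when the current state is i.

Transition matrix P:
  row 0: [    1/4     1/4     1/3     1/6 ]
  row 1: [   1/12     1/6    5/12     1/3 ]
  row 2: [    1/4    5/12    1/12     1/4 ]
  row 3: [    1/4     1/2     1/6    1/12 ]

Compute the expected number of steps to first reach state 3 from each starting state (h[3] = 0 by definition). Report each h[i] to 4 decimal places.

First-step conditioning: h[3] = 0; for i ≠ 3, h[i] = 1 + Σ_k P[i][k]·h[k].
  h[0] = 1 + 1/4·h[0] + 1/4·h[1] + 1/3·h[2]
  h[1] = 1 + 1/12·h[0] + 1/6·h[1] + 5/12·h[2]
  h[2] = 1 + 1/4·h[0] + 5/12·h[1] + 1/12·h[2]
Solving the 3×3 linear system over states ≠ 3 gives exactly h = [2316/547, 1944/547, 2112/547, 0] (h[3] = 0 is the target).

h = [4.2340, 3.5539, 3.8611, 0.0000]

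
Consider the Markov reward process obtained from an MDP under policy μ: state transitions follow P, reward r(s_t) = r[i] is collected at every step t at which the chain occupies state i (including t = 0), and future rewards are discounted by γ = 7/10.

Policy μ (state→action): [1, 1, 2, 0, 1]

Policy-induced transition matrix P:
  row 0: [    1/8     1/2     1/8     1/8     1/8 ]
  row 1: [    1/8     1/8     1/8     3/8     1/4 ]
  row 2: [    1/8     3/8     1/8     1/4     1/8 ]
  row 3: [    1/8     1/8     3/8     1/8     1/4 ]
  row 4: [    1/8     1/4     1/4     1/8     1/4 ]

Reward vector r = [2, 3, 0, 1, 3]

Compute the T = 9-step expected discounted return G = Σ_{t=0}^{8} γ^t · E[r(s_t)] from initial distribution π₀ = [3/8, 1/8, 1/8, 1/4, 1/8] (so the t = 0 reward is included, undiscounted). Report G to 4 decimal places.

t=0: π = [0.3750, 0.1250, 0.1250, 0.2500, 0.1250], E[r] = 1.7500, γ^t·E[r] = 1.750000, running G = 1.750000
t=1: π = [0.1250, 0.3125, 0.2031, 0.1719, 0.1875], E[r] = 1.9219, γ^t·E[r] = 1.345313, running G = 3.095313
t=2: π = [0.1250, 0.2461, 0.1914, 0.2285, 0.2090], E[r] = 1.8438, γ^t·E[r] = 0.903438, running G = 3.998750
t=3: π = [0.1250, 0.2458, 0.2083, 0.2104, 0.2104], E[r] = 1.8293, γ^t·E[r] = 0.627466, running G = 4.626216
t=4: π = [0.1250, 0.2502, 0.2039, 0.2125, 0.2083], E[r] = 1.8383, γ^t·E[r] = 0.441365, running G = 5.067581
t=5: π = [0.1250, 0.2489, 0.2042, 0.2131, 0.2089], E[r] = 1.8364, γ^t·E[r] = 0.308644, running G = 5.376225
t=6: π = [0.1250, 0.2490, 0.2044, 0.2127, 0.2089], E[r] = 1.8364, γ^t·E[r] = 0.216049, running G = 5.592274
t=7: π = [0.1250, 0.2491, 0.2043, 0.2128, 0.2088], E[r] = 1.8365, γ^t·E[r] = 0.151245, running G = 5.743519
t=8: π = [0.1250, 0.2491, 0.2043, 0.2128, 0.2088], E[r] = 1.8365, γ^t·E[r] = 0.105869, running G = 5.849388

G = 5.8494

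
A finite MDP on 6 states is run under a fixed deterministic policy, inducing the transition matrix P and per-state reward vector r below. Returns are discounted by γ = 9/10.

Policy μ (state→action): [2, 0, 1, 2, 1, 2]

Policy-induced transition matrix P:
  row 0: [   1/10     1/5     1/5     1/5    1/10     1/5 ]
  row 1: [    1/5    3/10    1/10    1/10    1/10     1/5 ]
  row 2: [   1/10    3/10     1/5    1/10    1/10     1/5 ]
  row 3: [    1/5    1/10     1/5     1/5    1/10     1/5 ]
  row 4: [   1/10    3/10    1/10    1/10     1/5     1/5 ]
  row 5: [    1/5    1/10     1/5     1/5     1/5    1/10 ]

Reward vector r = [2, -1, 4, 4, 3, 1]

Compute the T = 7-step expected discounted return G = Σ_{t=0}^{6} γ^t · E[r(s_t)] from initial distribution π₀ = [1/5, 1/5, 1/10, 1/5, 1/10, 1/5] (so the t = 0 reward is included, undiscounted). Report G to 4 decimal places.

G = 10.0941

t=0: π = [0.2000, 0.2000, 0.1000, 0.2000, 0.1000, 0.2000], E[r] = 1.9000, γ^t·E[r] = 1.900000, running G = 1.900000
t=1: π = [0.1600, 0.2000, 0.1700, 0.1600, 0.1300, 0.1800], E[r] = 2.0100, γ^t·E[r] = 1.809000, running G = 3.709000
t=2: π = [0.1540, 0.2160, 0.1670, 0.1500, 0.1310, 0.1820], E[r] = 1.9350, γ^t·E[r] = 1.567350, running G = 5.276350
t=3: π = [0.1548, 0.2182, 0.1653, 0.1486, 0.1313, 0.1818], E[r] = 1.9227, γ^t·E[r] = 1.401648, running G = 6.677998
t=4: π = [0.1549, 0.2184, 0.1651, 0.1485, 0.1313, 0.1818], E[r] = 1.9213, γ^t·E[r] = 1.260571, running G = 7.938570
t=5: π = [0.1549, 0.2184, 0.1650, 0.1485, 0.1313, 0.1818], E[r] = 1.9212, γ^t·E[r] = 1.134477, running G = 9.073047
t=6: π = [0.1549, 0.2184, 0.1650, 0.1485, 0.1313, 0.1818], E[r] = 1.9213, γ^t·E[r] = 1.021032, running G = 10.094079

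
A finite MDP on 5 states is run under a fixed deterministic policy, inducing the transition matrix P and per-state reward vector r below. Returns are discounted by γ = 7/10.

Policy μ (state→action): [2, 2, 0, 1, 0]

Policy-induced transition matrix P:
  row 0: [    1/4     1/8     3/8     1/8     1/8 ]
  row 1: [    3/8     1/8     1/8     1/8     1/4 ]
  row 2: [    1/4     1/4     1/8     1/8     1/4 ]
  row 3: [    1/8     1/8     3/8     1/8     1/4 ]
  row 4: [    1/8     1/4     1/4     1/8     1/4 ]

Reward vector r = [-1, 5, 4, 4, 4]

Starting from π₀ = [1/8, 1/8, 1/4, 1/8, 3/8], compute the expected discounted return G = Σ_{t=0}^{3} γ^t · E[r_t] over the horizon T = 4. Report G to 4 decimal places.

t=0: π = [0.1250, 0.1250, 0.2500, 0.1250, 0.3750], E[r] = 3.5000, γ^t·E[r] = 3.500000, running G = 3.500000
t=1: π = [0.2031, 0.2031, 0.2344, 0.1250, 0.2344], E[r] = 3.1875, γ^t·E[r] = 2.231250, running G = 5.731250
t=2: π = [0.2305, 0.1836, 0.2363, 0.1250, 0.2246], E[r] = 3.0313, γ^t·E[r] = 1.485313, running G = 7.216563
t=3: π = [0.2292, 0.1826, 0.2419, 0.1250, 0.2212], E[r] = 3.0364, γ^t·E[r] = 1.041477, running G = 8.258040

G = 8.2580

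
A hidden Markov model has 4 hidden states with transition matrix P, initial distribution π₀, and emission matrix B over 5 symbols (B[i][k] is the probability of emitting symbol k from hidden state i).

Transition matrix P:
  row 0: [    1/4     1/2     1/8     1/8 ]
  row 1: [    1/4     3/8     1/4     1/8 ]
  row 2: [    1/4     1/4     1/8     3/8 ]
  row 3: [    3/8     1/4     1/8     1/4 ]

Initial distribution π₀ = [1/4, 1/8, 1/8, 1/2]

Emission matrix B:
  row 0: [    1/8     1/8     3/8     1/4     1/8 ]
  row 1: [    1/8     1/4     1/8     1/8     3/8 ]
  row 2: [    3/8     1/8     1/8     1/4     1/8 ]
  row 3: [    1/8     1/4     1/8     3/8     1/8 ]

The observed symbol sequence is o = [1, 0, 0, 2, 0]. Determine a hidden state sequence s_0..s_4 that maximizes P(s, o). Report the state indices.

path = [3, 2, 3, 0, 1]

t=0: δ = [3.125e-02, 3.125e-02, 1.562e-02, 1.250e-01]  (obs o_0=1)
t=1: δ = [5.859e-03, 3.906e-03, 5.859e-03, 3.906e-03]  ψ = [3, 3, 3, 3]  (obs o_1=0)
t=2: δ = [1.831e-04, 3.662e-04, 3.662e-04, 2.747e-04]  ψ = [0, 0, 1, 2]  (obs o_2=0)
t=3: δ = [3.862e-05, 1.717e-05, 1.144e-05, 1.717e-05]  ψ = [3, 1, 1, 2]  (obs o_3=2)
t=4: δ = [1.207e-06, 2.414e-06, 1.810e-06, 6.035e-07]  ψ = [0, 0, 0, 0]  (obs o_4=0)
backtrack: best end state = 1; path = [3, 2, 3, 0, 1]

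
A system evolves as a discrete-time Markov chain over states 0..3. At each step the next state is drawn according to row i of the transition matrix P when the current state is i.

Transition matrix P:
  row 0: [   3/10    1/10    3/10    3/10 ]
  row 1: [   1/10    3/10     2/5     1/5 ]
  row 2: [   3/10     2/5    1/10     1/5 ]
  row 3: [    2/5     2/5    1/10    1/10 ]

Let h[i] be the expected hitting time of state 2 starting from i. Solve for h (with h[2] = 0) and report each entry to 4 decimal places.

h = [3.6397, 3.1250, 0.0000, 4.1176]

First-step conditioning: h[2] = 0; for i ≠ 2, h[i] = 1 + Σ_k P[i][k]·h[k].
  h[0] = 1 + 3/10·h[0] + 1/10·h[1] + 3/10·h[3]
  h[1] = 1 + 1/10·h[0] + 3/10·h[1] + 1/5·h[3]
  h[3] = 1 + 2/5·h[0] + 2/5·h[1] + 1/10·h[3]
Solving the 3×3 linear system over states ≠ 2 gives exactly h = [495/136, 25/8, 0, 70/17] (h[2] = 0 is the target).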